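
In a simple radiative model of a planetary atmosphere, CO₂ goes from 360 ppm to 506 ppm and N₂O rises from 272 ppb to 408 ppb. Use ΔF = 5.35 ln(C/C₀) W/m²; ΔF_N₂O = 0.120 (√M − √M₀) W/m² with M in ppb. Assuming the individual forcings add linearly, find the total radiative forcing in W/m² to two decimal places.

CO₂: 5.35 × ln(506/360) = 5.35 × ln(1.40556) = 5.35 × 0.34044 = 1.8214 W/m².
N₂O: 0.120 × (√408 − √272) = 0.120 × (20.1990 − 16.4924) = 0.120 × 3.7066 = 0.4448 W/m².
Total ΔF = 1.8214 + 0.4448 = 2.2662 W/m².

ΔF = 2.27 W/m²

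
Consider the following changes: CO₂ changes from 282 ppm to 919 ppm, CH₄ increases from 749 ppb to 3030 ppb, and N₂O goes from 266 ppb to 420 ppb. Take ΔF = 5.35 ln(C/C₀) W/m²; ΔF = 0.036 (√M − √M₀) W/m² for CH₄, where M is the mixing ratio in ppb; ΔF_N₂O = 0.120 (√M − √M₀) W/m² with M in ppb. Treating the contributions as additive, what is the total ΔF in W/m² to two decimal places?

ΔF = 7.82 W/m²

CO₂: 5.35 × ln(919/282) = 5.35 × ln(3.25887) = 5.35 × 1.18138 = 6.3204 W/m².
CH₄: 0.036 × (√3030 − √749) = 0.036 × (55.0454 − 27.3679) = 0.036 × 27.6775 = 0.9964 W/m².
N₂O: 0.120 × (√420 − √266) = 0.120 × (20.4939 − 16.3095) = 0.120 × 4.1844 = 0.5021 W/m².
Total ΔF = 6.3204 + 0.9964 + 0.5021 = 7.8189 W/m².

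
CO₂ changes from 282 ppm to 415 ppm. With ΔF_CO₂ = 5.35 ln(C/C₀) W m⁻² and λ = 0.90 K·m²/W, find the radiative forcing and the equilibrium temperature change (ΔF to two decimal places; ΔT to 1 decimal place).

ΔF = 2.07 W/m²; ΔT = 1.9 K

CO₂: 5.35 × ln(415/282) = 5.35 × ln(1.47163) = 5.35 × 0.38637 = 2.0671 W/m².
ΔT = λ ΔF = 0.90 × 2.07 = 1.8630 K.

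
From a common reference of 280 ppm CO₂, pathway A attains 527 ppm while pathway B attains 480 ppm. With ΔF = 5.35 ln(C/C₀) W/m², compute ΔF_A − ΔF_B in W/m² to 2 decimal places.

ΔF_A − ΔF_B = 0.50 W/m²

ΔF_A = 5.35 ln(527/280) = 5.35 × 0.63241 = 3.3834 W/m².
ΔF_B = 5.35 ln(480/280) = 5.35 × 0.53900 = 2.8837 W/m².
Difference: 3.3834 − 2.8837 = 0.4997 W/m².
(Equivalently, ΔF_A − ΔF_B = 5.35 ln(527/480) = 5.35 × 0.09341 = 0.4997 W/m².)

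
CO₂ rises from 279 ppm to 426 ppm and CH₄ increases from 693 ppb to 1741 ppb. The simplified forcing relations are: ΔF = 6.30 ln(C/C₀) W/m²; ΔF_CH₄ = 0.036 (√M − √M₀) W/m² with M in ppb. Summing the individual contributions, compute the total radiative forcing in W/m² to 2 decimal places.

ΔF = 3.22 W/m²

CO₂: 6.30 × ln(426/279) = 6.30 × ln(1.52688) = 6.30 × 0.42323 = 2.6663 W/m².
CH₄: 0.036 × (√1741 − √693) = 0.036 × (41.7253 − 26.3249) = 0.036 × 15.4004 = 0.5544 W/m².
Total ΔF = 2.6663 + 0.5544 = 3.2207 W/m².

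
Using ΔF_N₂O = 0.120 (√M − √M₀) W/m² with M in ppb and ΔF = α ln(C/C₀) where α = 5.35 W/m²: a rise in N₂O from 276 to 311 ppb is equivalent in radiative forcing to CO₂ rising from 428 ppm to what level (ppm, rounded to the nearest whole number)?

C ≈ 438 ppm

N₂O forcing: 0.120 × (√311 − √276) = 0.120 × (17.6352 − 16.6132) = 0.120 × 1.0220 = 0.12264 W/m².
Set 5.35 ln(C/428) = 0.12264: ln(C/428) = 0.12264/5.35 = 0.02292, so C = 428 × e^0.02292 = 428 × 1.02318 = 437.92 ppm.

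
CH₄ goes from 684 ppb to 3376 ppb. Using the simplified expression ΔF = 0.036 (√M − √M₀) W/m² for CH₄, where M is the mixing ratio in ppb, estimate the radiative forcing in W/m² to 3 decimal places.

ΔF = 1.150 W/m²

CH₄: 0.036 × (√3376 − √684) = 0.036 × (58.1034 − 26.1534) = 0.036 × 31.9500 = 1.1502 W/m².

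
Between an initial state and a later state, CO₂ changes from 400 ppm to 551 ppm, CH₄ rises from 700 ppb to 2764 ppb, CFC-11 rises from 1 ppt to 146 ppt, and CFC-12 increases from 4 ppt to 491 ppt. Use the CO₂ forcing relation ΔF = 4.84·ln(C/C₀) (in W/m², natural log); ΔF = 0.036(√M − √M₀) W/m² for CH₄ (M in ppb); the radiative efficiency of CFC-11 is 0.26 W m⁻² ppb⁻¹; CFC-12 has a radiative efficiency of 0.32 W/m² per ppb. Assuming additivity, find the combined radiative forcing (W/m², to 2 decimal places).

ΔF = 2.68 W/m²

CO₂: 4.84 × ln(551/400) = 4.84 × ln(1.37750) = 4.84 × 0.32027 = 1.5501 W/m².
CH₄: 0.036 × (√2764 − √700) = 0.036 × (52.5738 − 26.4575) = 0.036 × 26.1163 = 0.9402 W/m².
CFC-11: Δ = 146 − 1 = 145 ppt = 0.145 ppb; ΔF = 0.26 × 0.145 = 0.0377 W/m².
CFC-12: Δ = 491 − 4 = 487 ppt = 0.487 ppb; ΔF = 0.32 × 0.487 = 0.1558 W/m².
Total ΔF = 1.5501 + 0.9402 + 0.0377 + 0.1558 = 2.6838 W/m².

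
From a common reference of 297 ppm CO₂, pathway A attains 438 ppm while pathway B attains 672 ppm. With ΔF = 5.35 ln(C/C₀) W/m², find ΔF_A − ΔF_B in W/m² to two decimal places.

ΔF_A = 5.35 ln(438/297) = 5.35 × 0.38849 = 2.0784 W/m².
ΔF_B = 5.35 ln(672/297) = 5.35 × 0.81653 = 4.3684 W/m².
Difference: 2.0784 − 4.3684 = -2.2900 W/m².

ΔF_A − ΔF_B = -2.29 W/m²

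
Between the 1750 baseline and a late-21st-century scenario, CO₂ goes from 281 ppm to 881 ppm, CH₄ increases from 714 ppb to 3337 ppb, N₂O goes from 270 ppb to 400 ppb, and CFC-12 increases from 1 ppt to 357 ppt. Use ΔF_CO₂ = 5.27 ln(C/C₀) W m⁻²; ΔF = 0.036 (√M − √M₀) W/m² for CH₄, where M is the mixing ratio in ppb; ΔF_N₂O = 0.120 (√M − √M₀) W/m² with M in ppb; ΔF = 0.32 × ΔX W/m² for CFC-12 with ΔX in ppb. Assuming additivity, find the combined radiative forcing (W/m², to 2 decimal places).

ΔF = 7.68 W/m²

CO₂: 5.27 × ln(881/281) = 5.27 × ln(3.13523) = 5.27 × 1.14270 = 6.0220 W/m².
CH₄: 0.036 × (√3337 − √714) = 0.036 × (57.7668 − 26.7208) = 0.036 × 31.0460 = 1.1177 W/m².
N₂O: 0.120 × (√400 − √270) = 0.120 × (20.0000 − 16.4317) = 0.120 × 3.5683 = 0.4282 W/m².
CFC-12: Δ = 357 − 1 = 356 ppt = 0.356 ppb; ΔF = 0.32 × 0.356 = 0.1139 W/m².
Total ΔF = 6.0220 + 1.1177 + 0.4282 + 0.1139 = 7.6818 W/m².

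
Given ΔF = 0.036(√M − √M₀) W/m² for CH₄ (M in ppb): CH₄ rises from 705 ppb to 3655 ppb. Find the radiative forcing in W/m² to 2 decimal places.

ΔF = 1.22 W/m²

CH₄: 0.036 × (√3655 − √705) = 0.036 × (60.4566 − 26.5518) = 0.036 × 33.9048 = 1.2206 W/m².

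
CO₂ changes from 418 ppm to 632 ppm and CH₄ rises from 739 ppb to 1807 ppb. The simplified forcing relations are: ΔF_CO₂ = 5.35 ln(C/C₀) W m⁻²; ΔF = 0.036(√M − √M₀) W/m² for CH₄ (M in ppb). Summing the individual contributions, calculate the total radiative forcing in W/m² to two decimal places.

ΔF = 2.76 W/m²

CO₂: 5.35 × ln(632/418) = 5.35 × ln(1.51196) = 5.35 × 0.41341 = 2.2117 W/m².
CH₄: 0.036 × (√1807 − √739) = 0.036 × (42.5088 − 27.1846) = 0.036 × 15.3242 = 0.5517 W/m².
Total ΔF = 2.2117 + 0.5517 = 2.7634 W/m².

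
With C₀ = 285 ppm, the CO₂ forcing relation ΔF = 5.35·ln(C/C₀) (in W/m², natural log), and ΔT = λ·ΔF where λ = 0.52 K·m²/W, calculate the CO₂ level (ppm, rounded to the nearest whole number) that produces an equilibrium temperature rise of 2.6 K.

C ≈ 726 ppm

Required forcing: ΔF = ΔT/λ = 2.6/0.52 = 5.0000 W/m².
Then ln(C/285) = ΔF/5.35 = 5.0000/5.35 = 0.93458.
So C = 285 × e^0.93458 = 285 × 2.54614 = 725.65 ppm.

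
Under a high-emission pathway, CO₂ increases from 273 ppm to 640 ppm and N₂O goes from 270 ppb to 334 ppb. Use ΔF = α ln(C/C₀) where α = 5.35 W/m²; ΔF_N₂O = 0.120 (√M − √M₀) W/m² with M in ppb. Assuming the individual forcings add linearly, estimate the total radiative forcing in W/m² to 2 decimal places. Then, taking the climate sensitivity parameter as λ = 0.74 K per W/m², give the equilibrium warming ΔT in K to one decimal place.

ΔF = 4.78 W/m²; ΔT = 3.5 K

CO₂: 5.35 × ln(640/273) = 5.35 × ln(2.34432) = 5.35 × 0.85200 = 4.5582 W/m².
N₂O: 0.120 × (√334 − √270) = 0.120 × (18.2757 − 16.4317) = 0.120 × 1.8440 = 0.2213 W/m².
Total ΔF = 4.5582 + 0.2213 = 4.7795 W/m².
ΔT = λ ΔF = 0.74 × 4.78 = 3.5372 K.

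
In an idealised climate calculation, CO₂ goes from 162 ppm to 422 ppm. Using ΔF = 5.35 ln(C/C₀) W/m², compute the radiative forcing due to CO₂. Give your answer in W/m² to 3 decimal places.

CO₂: 5.35 × ln(422/162) = 5.35 × ln(2.60494) = 5.35 × 0.95741 = 5.1221 W/m².

ΔF = 5.122 W/m²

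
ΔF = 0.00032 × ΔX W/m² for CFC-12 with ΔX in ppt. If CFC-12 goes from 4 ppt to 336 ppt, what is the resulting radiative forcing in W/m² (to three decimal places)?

ΔF = 0.106 W/m²

CFC-12: ΔF = 0.00032 × (336 − 4) = 0.00032 × 332 = 0.1062 W/m².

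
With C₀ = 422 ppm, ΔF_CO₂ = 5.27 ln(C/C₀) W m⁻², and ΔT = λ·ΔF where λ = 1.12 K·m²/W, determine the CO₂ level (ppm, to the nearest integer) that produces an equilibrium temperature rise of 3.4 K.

C ≈ 751 ppm

Required forcing: ΔF = ΔT/λ = 3.4/1.12 = 3.0357 W/m².
Then ln(C/422) = ΔF/5.27 = 3.0357/5.27 = 0.57603.
So C = 422 × e^0.57603 = 422 × 1.77896 = 750.72 ppm.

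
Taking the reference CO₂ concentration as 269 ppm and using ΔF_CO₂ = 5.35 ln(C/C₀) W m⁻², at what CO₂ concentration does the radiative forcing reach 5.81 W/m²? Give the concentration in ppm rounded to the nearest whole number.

C ≈ 797 ppm

Set 5.35 ln(C/269) = 5.81, so ln(C/269) = 5.81/5.35 = 1.08598.
Then C/269 = e^1.08598 = 2.96234, giving C = 269 × 2.96234 = 796.87 ppm.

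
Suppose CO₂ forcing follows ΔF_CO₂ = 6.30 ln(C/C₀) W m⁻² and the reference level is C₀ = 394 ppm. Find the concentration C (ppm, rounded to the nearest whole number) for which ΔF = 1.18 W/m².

C ≈ 475 ppm

Set 6.30 ln(C/394) = 1.18, so ln(C/394) = 1.18/6.30 = 0.18730.
Then C/394 = e^0.18730 = 1.20599, giving C = 394 × 1.20599 = 475.16 ppm.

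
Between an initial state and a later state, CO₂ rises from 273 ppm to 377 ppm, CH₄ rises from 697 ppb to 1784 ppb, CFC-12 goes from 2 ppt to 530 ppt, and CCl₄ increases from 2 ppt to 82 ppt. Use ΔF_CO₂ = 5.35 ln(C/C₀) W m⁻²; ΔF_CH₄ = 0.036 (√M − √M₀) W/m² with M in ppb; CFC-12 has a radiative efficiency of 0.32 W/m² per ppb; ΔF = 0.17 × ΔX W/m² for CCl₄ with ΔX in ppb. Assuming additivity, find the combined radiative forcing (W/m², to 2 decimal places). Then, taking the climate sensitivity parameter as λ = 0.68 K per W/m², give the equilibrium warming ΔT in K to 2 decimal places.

ΔF = 2.48 W/m²; ΔT = 1.69 K

CO₂: 5.35 × ln(377/273) = 5.35 × ln(1.38095) = 5.35 × 0.32277 = 1.7268 W/m².
CH₄: 0.036 × (√1784 − √697) = 0.036 × (42.2374 − 26.4008) = 0.036 × 15.8366 = 0.5701 W/m².
CFC-12: Δ = 530 − 2 = 528 ppt = 0.528 ppb; ΔF = 0.32 × 0.528 = 0.1690 W/m².
CCl₄: Δ = 82 − 2 = 80 ppt = 0.080 ppb; ΔF = 0.17 × 0.080 = 0.0136 W/m².
Total ΔF = 1.7268 + 0.5701 + 0.1690 + 0.0136 = 2.4795 W/m².
ΔT = λ ΔF = 0.68 × 2.48 = 1.6864 K.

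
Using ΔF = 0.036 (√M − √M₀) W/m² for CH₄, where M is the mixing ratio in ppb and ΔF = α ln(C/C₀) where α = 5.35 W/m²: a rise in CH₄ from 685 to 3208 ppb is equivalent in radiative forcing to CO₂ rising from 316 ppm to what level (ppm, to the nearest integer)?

C ≈ 388 ppm

CH₄ forcing: 0.036 × (√3208 − √685) = 0.036 × (56.6392 − 26.1725) = 0.036 × 30.4667 = 1.09680 W/m².
Set 5.35 ln(C/316) = 1.09680: ln(C/316) = 1.09680/5.35 = 0.20501, so C = 316 × e^0.20501 = 316 × 1.22754 = 387.90 ppm.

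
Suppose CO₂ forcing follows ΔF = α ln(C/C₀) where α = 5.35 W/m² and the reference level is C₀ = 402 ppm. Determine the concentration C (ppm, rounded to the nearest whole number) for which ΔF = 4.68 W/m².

C ≈ 964 ppm

Set 5.35 ln(C/402) = 4.68, so ln(C/402) = 4.68/5.35 = 0.87477.
Then C/402 = e^0.87477 = 2.39832, giving C = 402 × 2.39832 = 964.12 ppm.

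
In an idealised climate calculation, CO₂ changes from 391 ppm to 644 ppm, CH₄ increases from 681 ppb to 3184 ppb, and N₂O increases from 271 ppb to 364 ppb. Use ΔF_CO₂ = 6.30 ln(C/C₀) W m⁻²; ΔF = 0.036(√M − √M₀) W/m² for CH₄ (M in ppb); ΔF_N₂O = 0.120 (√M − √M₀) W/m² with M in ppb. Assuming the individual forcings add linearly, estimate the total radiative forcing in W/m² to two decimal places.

CO₂: 6.30 × ln(644/391) = 6.30 × ln(1.64706) = 6.30 × 0.49899 = 3.1436 W/m².
CH₄: 0.036 × (√3184 − √681) = 0.036 × (56.4269 − 26.0960) = 0.036 × 30.3309 = 1.0919 W/m².
N₂O: 0.120 × (√364 − √271) = 0.120 × (19.0788 − 16.4621) = 0.120 × 2.6167 = 0.3140 W/m².
Total ΔF = 3.1436 + 1.0919 + 0.3140 = 4.5495 W/m².

ΔF = 4.55 W/m²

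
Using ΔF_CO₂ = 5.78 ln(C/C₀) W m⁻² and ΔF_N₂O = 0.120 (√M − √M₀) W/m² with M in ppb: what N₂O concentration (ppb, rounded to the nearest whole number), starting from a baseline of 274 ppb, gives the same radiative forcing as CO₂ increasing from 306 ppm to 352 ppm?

M ≈ 543 ppb

CO₂ forcing: 5.78 × ln(352/306) = 5.78 × 0.140046 = 0.80947 W/m².
Set 0.120(√M − √274) = 0.80947: √M = 0.80947/0.120 + √274 = 6.7456 + 16.5529 = 23.2985.
M = (23.2985)² = 542.82 ppb.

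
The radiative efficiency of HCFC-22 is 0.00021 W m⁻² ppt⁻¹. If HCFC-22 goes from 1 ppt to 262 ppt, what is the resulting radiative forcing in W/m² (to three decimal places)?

HCFC-22: ΔF = 0.00021 × (262 − 1) = 0.00021 × 261 = 0.0548 W/m².

ΔF = 0.055 W/m²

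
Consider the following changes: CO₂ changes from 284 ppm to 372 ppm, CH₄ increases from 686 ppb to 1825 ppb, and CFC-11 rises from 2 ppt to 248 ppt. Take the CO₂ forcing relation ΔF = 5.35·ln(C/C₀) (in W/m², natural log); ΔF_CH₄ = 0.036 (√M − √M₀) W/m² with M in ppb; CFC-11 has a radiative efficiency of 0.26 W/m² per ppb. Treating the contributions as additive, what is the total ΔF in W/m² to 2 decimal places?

CO₂: 5.35 × ln(372/284) = 5.35 × ln(1.30986) = 5.35 × 0.26992 = 1.4441 W/m².
CH₄: 0.036 × (√1825 − √686) = 0.036 × (42.7200 − 26.1916) = 0.036 × 16.5284 = 0.5950 W/m².
CFC-11: Δ = 248 − 2 = 246 ppt = 0.246 ppb; ΔF = 0.26 × 0.246 = 0.0640 W/m².
Total ΔF = 1.4441 + 0.5950 + 0.0640 = 2.1031 W/m².

ΔF = 2.10 W/m²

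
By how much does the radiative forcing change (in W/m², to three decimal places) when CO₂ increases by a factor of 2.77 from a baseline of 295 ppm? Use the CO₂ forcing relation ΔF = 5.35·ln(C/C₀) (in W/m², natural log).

ΔF = 5.451 W/m²

Because the forcing depends only on the ratio C/C₀, the initial concentration does not enter.
ΔF = 5.35 × ln(2.77) = 5.35 × 1.01885 = 5.4508 W/m².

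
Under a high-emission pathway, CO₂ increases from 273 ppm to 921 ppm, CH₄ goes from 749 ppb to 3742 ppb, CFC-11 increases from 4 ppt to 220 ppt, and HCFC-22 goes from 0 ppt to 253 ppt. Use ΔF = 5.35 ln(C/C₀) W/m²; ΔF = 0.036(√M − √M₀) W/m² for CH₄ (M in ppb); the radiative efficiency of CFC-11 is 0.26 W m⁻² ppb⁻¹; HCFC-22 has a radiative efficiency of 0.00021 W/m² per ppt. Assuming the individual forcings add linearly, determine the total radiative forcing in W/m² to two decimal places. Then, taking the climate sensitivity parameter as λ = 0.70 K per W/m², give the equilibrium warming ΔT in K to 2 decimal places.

ΔF = 7.83 W/m²; ΔT = 5.48 K

CO₂: 5.35 × ln(921/273) = 5.35 × ln(3.37363) = 5.35 × 1.21599 = 6.5055 W/m².
CH₄: 0.036 × (√3742 − √749) = 0.036 × (61.1719 − 27.3679) = 0.036 × 33.8040 = 1.2169 W/m².
CFC-11: Δ = 220 − 4 = 216 ppt = 0.216 ppb; ΔF = 0.26 × 0.216 = 0.0562 W/m².
HCFC-22: ΔF = 0.00021 × (253 − 0) = 0.00021 × 253 = 0.0531 W/m².
Total ΔF = 6.5055 + 1.2169 + 0.0562 + 0.0531 = 7.8317 W/m².
ΔT = λ ΔF = 0.70 × 7.83 = 5.4810 K.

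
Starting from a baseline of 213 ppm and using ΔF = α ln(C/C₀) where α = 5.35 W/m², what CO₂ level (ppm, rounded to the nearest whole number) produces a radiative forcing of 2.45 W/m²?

Set 5.35 ln(C/213) = 2.45, so ln(C/213) = 2.45/5.35 = 0.45794.
Then C/213 = e^0.45794 = 1.58081, giving C = 213 × 1.58081 = 336.71 ppm.

C ≈ 337 ppm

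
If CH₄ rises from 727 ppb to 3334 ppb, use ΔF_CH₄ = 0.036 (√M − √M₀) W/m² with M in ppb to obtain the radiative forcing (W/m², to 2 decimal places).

CH₄: 0.036 × (√3334 − √727) = 0.036 × (57.7408 − 26.9629) = 0.036 × 30.7779 = 1.1080 W/m².

ΔF = 1.11 W/m²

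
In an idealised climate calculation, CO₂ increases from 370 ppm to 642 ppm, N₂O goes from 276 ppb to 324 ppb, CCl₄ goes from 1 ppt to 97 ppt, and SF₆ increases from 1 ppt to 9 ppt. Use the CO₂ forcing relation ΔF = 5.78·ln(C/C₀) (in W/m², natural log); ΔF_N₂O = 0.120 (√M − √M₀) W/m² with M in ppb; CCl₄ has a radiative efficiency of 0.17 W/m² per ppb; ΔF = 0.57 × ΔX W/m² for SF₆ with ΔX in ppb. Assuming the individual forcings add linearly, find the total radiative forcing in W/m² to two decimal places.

ΔF = 3.37 W/m²

CO₂: 5.78 × ln(642/370) = 5.78 × ln(1.73514) = 5.78 × 0.55109 = 3.1853 W/m².
N₂O: 0.120 × (√324 − √276) = 0.120 × (18.0000 − 16.6132) = 0.120 × 1.3868 = 0.1664 W/m².
CCl₄: Δ = 97 − 1 = 96 ppt = 0.096 ppb; ΔF = 0.17 × 0.096 = 0.0163 W/m².
SF₆: Δ = 9 − 1 = 8 ppt = 0.008 ppb; ΔF = 0.57 × 0.008 = 0.0046 W/m².
Total ΔF = 3.1853 + 0.1664 + 0.0163 + 0.0046 = 3.3726 W/m².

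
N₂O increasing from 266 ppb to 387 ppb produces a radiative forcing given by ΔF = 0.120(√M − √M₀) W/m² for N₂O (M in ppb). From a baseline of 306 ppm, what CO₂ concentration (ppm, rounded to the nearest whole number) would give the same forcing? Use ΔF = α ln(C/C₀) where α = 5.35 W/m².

N₂O forcing: 0.120 × (√387 − √266) = 0.120 × (19.6723 − 16.3095) = 0.120 × 3.3628 = 0.40354 W/m².
Set 5.35 ln(C/306) = 0.40354: ln(C/306) = 0.40354/5.35 = 0.07543, so C = 306 × e^0.07543 = 306 × 1.07835 = 329.98 ppm.

C ≈ 330 ppm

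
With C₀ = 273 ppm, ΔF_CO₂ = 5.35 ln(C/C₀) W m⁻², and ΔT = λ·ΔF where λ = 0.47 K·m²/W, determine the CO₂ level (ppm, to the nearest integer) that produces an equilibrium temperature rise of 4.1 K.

C ≈ 1394 ppm

Required forcing: ΔF = ΔT/λ = 4.1/0.47 = 8.7234 W/m².
Then ln(C/273) = ΔF/5.35 = 8.7234/5.35 = 1.63054.
So C = 273 × e^1.63054 = 273 × 5.10663 = 1394.11 ppm.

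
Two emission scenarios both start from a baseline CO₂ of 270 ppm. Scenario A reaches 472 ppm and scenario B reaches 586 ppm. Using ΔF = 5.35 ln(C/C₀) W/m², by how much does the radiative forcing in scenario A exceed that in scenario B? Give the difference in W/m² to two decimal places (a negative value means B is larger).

ΔF_A − ΔF_B = -1.16 W/m²

ΔF_A = 5.35 ln(472/270) = 5.35 × 0.55856 = 2.9883 W/m².
ΔF_B = 5.35 ln(586/270) = 5.35 × 0.77490 = 4.1457 W/m².
Difference: 2.9883 − 4.1457 = -1.1574 W/m².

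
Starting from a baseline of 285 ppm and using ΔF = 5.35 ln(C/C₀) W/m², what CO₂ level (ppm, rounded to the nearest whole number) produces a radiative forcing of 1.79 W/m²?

C ≈ 398 ppm

Set 5.35 ln(C/285) = 1.79, so ln(C/285) = 1.79/5.35 = 0.33458.
Then C/285 = e^0.33458 = 1.39735, giving C = 285 × 1.39735 = 398.24 ppm.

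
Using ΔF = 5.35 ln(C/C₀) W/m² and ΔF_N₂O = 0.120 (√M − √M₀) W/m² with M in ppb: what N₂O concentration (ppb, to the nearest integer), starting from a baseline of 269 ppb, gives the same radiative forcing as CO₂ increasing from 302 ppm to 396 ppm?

M ≈ 811 ppb

CO₂ forcing: 5.35 × ln(396/302) = 5.35 × 0.270987 = 1.44978 W/m².
Set 0.120(√M − √269) = 1.44978: √M = 1.44978/0.120 + √269 = 12.0815 + 16.4012 = 28.4827.
M = (28.4827)² = 811.26 ppb.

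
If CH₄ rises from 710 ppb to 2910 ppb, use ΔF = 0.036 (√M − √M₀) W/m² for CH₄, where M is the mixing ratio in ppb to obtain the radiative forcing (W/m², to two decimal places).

ΔF = 0.98 W/m²

CH₄: 0.036 × (√2910 − √710) = 0.036 × (53.9444 − 26.6458) = 0.036 × 27.2986 = 0.9827 W/m².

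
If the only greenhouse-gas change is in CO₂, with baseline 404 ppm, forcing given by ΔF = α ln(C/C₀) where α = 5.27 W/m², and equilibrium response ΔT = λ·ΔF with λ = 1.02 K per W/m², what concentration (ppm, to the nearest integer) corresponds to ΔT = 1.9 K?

C ≈ 575 ppm

Required forcing: ΔF = ΔT/λ = 1.9/1.02 = 1.8627 W/m².
Then ln(C/404) = ΔF/5.27 = 1.8627/5.27 = 0.35345.
So C = 404 × e^0.35345 = 404 × 1.42397 = 575.28 ppm.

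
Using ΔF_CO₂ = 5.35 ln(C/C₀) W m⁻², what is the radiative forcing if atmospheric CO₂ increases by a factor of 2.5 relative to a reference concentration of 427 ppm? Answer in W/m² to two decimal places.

Because the forcing depends only on the ratio C/C₀, the initial concentration does not enter.
ΔF = 5.35 × ln(2.5) = 5.35 × 0.91629 = 4.9022 W/m².

ΔF = 4.90 W/m²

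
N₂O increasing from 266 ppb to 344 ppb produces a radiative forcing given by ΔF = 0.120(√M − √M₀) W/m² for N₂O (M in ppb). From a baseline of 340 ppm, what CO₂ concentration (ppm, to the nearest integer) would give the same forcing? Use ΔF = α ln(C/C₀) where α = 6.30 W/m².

C ≈ 355 ppm

N₂O forcing: 0.120 × (√344 − √266) = 0.120 × (18.5472 − 16.3095) = 0.120 × 2.2377 = 0.26852 W/m².
Set 6.30 ln(C/340) = 0.26852: ln(C/340) = 0.26852/6.30 = 0.04262, so C = 340 × e^0.04262 = 340 × 1.04354 = 354.80 ppm.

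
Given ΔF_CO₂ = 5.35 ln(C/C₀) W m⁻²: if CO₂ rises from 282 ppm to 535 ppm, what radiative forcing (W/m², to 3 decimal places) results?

CO₂ absorption bands are partially saturated, so forcing scales with the logarithm of the concentration ratio.
CO₂: 5.35 × ln(535/282) = 5.35 × ln(1.89716) = 5.35 × 0.64036 = 3.4259 W/m².

ΔF = 3.426 W/m²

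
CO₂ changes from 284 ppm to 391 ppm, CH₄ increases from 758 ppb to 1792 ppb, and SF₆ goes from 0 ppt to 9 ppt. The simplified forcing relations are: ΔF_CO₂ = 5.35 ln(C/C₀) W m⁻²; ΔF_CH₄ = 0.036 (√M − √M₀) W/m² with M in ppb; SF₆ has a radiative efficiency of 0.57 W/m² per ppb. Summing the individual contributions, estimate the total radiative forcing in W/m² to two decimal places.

CO₂: 5.35 × ln(391/284) = 5.35 × ln(1.37676) = 5.35 × 0.31973 = 1.7106 W/m².
CH₄: 0.036 × (√1792 − √758) = 0.036 × (42.3320 − 27.5318) = 0.036 × 14.8002 = 0.5328 W/m².
SF₆: Δ = 9 − 0 = 9 ppt = 0.009 ppb; ΔF = 0.57 × 0.009 = 0.0051 W/m².
Total ΔF = 1.7106 + 0.5328 + 0.0051 = 2.2485 W/m².

ΔF = 2.25 W/m²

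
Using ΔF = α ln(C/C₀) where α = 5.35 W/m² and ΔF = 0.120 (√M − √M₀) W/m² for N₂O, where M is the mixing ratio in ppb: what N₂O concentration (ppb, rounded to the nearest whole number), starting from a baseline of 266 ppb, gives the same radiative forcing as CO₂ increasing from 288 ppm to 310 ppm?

CO₂ forcing: 5.35 × ln(310/288) = 5.35 × 0.073612 = 0.39382 W/m².
Set 0.120(√M − √266) = 0.39382: √M = 0.39382/0.120 + √266 = 3.2818 + 16.3095 = 19.5913.
M = (19.5913)² = 383.82 ppb.

M ≈ 384 ppb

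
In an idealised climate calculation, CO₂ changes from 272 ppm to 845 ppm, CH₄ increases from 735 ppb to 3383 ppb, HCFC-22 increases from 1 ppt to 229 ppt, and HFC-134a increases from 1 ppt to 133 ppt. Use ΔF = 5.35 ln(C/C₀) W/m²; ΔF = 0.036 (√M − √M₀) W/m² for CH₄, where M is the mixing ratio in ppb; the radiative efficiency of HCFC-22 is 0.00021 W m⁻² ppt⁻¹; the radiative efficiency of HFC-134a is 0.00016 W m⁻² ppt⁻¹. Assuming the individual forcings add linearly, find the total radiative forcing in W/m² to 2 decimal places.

CO₂: 5.35 × ln(845/272) = 5.35 × ln(3.10662) = 5.35 × 1.13354 = 6.0644 W/m².
CH₄: 0.036 × (√3383 − √735) = 0.036 × (58.1636 − 27.1109) = 0.036 × 31.0527 = 1.1179 W/m².
HCFC-22: ΔF = 0.00021 × (229 − 1) = 0.00021 × 228 = 0.0479 W/m².
HFC-134a: ΔF = 0.00016 × (133 − 1) = 0.00016 × 132 = 0.0211 W/m².
Total ΔF = 6.0644 + 1.1179 + 0.0479 + 0.0211 = 7.2513 W/m².

ΔF = 7.25 W/m²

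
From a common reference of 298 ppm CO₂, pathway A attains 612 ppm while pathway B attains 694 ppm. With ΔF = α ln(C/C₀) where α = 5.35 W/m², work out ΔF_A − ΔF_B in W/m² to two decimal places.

ΔF_A = 5.35 ln(612/298) = 5.35 × 0.71964 = 3.8501 W/m².
ΔF_B = 5.35 ln(694/298) = 5.35 × 0.84538 = 4.5228 W/m².
Difference: 3.8501 − 4.5228 = -0.6727 W/m².

ΔF_A − ΔF_B = -0.67 W/m²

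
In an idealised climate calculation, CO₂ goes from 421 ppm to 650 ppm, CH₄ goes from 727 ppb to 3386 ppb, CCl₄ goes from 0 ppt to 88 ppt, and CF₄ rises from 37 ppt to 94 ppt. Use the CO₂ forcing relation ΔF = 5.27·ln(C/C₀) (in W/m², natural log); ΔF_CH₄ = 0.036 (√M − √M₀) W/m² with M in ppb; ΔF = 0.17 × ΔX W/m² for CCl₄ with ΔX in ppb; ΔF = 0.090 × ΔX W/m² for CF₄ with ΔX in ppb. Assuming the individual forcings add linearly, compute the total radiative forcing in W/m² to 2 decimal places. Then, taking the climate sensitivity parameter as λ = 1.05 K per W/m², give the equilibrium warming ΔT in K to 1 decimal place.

ΔF = 3.43 W/m²; ΔT = 3.6 K

CO₂: 5.27 × ln(650/421) = 5.27 × ln(1.54394) = 5.27 × 0.43434 = 2.2890 W/m².
CH₄: 0.036 × (√3386 − √727) = 0.036 × (58.1893 − 26.9629) = 0.036 × 31.2264 = 1.1242 W/m².
CCl₄: Δ = 88 − 0 = 88 ppt = 0.088 ppb; ΔF = 0.17 × 0.088 = 0.0150 W/m².
CF₄: Δ = 94 − 37 = 57 ppt = 0.057 ppb; ΔF = 0.090 × 0.057 = 0.0051 W/m².
Total ΔF = 2.2890 + 1.1242 + 0.0150 + 0.0051 = 3.4333 W/m².
ΔT = λ ΔF = 1.05 × 3.43 = 3.6015 K.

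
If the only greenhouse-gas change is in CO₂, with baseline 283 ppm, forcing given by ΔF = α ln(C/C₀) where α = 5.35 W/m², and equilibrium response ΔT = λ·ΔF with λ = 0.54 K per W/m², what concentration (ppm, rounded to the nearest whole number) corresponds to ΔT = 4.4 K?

C ≈ 1298 ppm

Required forcing: ΔF = ΔT/λ = 4.4/0.54 = 8.1481 W/m².
Then ln(C/283) = ΔF/5.35 = 8.1481/5.35 = 1.52301.
So C = 283 × e^1.52301 = 283 × 4.58601 = 1297.84 ppm.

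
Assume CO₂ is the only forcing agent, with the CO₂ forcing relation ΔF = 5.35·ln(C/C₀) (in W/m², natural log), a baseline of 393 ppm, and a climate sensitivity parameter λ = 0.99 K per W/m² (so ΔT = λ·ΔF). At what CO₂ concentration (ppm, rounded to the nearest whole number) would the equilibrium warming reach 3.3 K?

C ≈ 733 ppm

Required forcing: ΔF = ΔT/λ = 3.3/0.99 = 3.3333 W/m².
Then ln(C/393) = ΔF/5.35 = 3.3333/5.35 = 0.62305.
So C = 393 × e^0.62305 = 393 × 1.86461 = 732.79 ppm.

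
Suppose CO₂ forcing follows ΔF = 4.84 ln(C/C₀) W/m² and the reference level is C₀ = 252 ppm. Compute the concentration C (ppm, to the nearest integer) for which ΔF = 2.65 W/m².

Set 4.84 ln(C/252) = 2.65, so ln(C/252) = 2.65/4.84 = 0.54752.
Then C/252 = e^0.54752 = 1.72896, giving C = 252 × 1.72896 = 435.70 ppm.

C ≈ 436 ppm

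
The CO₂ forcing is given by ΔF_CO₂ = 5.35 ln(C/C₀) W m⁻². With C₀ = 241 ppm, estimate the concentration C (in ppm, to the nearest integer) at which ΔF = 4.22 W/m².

Set 5.35 ln(C/241) = 4.22, so ln(C/241) = 4.22/5.35 = 0.78879.
Then C/241 = e^0.78879 = 2.20073, giving C = 241 × 2.20073 = 530.38 ppm.

C ≈ 530 ppm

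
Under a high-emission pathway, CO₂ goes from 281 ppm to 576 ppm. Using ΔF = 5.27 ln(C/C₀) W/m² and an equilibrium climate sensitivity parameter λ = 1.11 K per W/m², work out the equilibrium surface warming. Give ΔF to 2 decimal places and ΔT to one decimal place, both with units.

CO₂: 5.27 × ln(576/281) = 5.27 × ln(2.04982) = 5.27 × 0.71775 = 3.7825 W/m².
ΔT = λ ΔF = 1.11 × 3.78 = 4.1958 K.

ΔF = 3.78 W/m²; ΔT = 4.2 K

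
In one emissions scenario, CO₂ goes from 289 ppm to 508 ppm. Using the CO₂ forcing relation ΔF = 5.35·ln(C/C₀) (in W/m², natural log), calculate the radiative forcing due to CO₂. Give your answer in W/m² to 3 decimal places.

CO₂ absorption bands are partially saturated, so forcing scales with the logarithm of the concentration ratio.
CO₂: 5.35 × ln(508/289) = 5.35 × ln(1.75779) = 5.35 × 0.56406 = 3.0177 W/m².

ΔF = 3.018 W/m²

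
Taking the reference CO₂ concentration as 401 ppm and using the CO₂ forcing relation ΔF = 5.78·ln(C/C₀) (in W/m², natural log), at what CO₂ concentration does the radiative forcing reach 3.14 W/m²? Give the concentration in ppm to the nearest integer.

C ≈ 690 ppm

Set 5.78 ln(C/401) = 3.14, so ln(C/401) = 3.14/5.78 = 0.54325.
Then C/401 = e^0.54325 = 1.72159, giving C = 401 × 1.72159 = 690.36 ppm.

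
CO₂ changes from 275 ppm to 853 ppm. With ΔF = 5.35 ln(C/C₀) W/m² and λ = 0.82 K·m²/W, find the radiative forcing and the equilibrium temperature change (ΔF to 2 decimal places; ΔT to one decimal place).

CO₂: 5.35 × ln(853/275) = 5.35 × ln(3.10182) = 5.35 × 1.13199 = 6.0561 W/m².
ΔT = λ ΔF = 0.82 × 6.06 = 4.9692 K.

ΔF = 6.06 W/m²; ΔT = 5.0 K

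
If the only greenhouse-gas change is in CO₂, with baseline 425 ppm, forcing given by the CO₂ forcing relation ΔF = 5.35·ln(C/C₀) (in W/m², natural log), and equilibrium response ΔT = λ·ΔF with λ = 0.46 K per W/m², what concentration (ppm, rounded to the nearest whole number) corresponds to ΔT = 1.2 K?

Required forcing: ΔF = ΔT/λ = 1.2/0.46 = 2.6087 W/m².
Then ln(C/425) = ΔF/5.35 = 2.6087/5.35 = 0.48761.
So C = 425 × e^0.48761 = 425 × 1.62842 = 692.08 ppm.

C ≈ 692 ppm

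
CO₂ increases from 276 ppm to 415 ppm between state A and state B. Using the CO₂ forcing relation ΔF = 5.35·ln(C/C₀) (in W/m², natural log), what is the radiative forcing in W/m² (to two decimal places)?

CO₂: 5.35 × ln(415/276) = 5.35 × ln(1.50362) = 5.35 × 0.40788 = 2.1822 W/m².

ΔF = 2.18 W/m²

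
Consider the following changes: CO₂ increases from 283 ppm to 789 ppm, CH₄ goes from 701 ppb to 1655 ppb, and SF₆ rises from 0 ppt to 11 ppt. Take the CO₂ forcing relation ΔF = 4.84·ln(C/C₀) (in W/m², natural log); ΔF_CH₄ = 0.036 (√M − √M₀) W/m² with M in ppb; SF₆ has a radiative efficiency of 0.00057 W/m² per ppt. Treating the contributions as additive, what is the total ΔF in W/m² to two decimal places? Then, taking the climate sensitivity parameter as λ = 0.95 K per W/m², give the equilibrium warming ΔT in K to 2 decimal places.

CO₂: 4.84 × ln(789/283) = 4.84 × ln(2.78799) = 4.84 × 1.02532 = 4.9625 W/m².
CH₄: 0.036 × (√1655 − √701) = 0.036 × (40.6817 − 26.4764) = 0.036 × 14.2053 = 0.5114 W/m².
SF₆: ΔF = 0.00057 × (11 − 0) = 0.00057 × 11 = 0.0063 W/m².
Total ΔF = 4.9625 + 0.5114 + 0.0063 = 5.4802 W/m².
ΔT = λ ΔF = 0.95 × 5.48 = 5.2060 K.

ΔF = 5.48 W/m²; ΔT = 5.21 K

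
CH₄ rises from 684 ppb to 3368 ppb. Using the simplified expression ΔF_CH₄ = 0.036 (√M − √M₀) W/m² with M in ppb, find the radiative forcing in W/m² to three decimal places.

ΔF = 1.148 W/m²

CH₄: 0.036 × (√3368 − √684) = 0.036 × (58.0345 − 26.1534) = 0.036 × 31.8811 = 1.1477 W/m².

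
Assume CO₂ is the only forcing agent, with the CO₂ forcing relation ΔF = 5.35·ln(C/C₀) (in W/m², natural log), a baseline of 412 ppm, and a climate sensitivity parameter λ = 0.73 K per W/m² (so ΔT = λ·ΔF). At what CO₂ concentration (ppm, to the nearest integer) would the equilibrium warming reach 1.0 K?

Required forcing: ΔF = ΔT/λ = 1.0/0.73 = 1.3699 W/m².
Then ln(C/412) = ΔF/5.35 = 1.3699/5.35 = 0.25606.
So C = 412 × e^0.25606 = 412 × 1.29183 = 532.23 ppm.

C ≈ 532 ppm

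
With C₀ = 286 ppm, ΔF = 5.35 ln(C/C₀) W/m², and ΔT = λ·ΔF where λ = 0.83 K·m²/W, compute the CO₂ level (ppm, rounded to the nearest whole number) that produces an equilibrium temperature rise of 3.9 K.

C ≈ 688 ppm

Required forcing: ΔF = ΔT/λ = 3.9/0.83 = 4.6988 W/m².
Then ln(C/286) = ΔF/5.35 = 4.6988/5.35 = 0.87828.
So C = 286 × e^0.87828 = 286 × 2.40676 = 688.33 ppm.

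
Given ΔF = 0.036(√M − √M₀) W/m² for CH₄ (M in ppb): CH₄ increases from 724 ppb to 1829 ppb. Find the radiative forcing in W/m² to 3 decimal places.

CH₄: 0.036 × (√1829 − √724) = 0.036 × (42.7668 − 26.9072) = 0.036 × 15.8596 = 0.5709 W/m².

ΔF = 0.571 W/m²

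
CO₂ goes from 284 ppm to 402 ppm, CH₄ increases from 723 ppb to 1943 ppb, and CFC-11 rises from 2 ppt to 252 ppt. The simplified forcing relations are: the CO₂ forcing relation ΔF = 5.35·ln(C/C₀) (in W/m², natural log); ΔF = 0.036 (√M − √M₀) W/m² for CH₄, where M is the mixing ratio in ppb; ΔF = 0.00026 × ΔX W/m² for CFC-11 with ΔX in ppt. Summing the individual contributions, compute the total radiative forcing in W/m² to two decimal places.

ΔF = 2.54 W/m²

CO₂: 5.35 × ln(402/284) = 5.35 × ln(1.41549) = 5.35 × 0.34748 = 1.8590 W/m².
CH₄: 0.036 × (√1943 − √723) = 0.036 × (44.0795 − 26.8887) = 0.036 × 17.1908 = 0.6189 W/m².
CFC-11: ΔF = 0.00026 × (252 − 2) = 0.00026 × 250 = 0.0650 W/m².
Total ΔF = 1.8590 + 0.6189 + 0.0650 = 2.5429 W/m².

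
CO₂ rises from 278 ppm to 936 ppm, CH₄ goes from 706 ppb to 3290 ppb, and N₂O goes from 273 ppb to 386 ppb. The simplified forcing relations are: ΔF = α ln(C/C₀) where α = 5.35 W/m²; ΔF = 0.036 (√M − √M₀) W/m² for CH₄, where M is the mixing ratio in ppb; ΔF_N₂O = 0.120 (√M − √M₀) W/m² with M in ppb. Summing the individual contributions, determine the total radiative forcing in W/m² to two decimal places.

ΔF = 7.98 W/m²

CO₂: 5.35 × ln(936/278) = 5.35 × ln(3.36691) = 5.35 × 1.21400 = 6.4949 W/m².
CH₄: 0.036 × (√3290 − √706) = 0.036 × (57.3585 − 26.5707) = 0.036 × 30.7878 = 1.1084 W/m².
N₂O: 0.120 × (√386 − √273) = 0.120 × (19.6469 − 16.5227) = 0.120 × 3.1242 = 0.3749 W/m².
Total ΔF = 6.4949 + 1.1084 + 0.3749 = 7.9782 W/m².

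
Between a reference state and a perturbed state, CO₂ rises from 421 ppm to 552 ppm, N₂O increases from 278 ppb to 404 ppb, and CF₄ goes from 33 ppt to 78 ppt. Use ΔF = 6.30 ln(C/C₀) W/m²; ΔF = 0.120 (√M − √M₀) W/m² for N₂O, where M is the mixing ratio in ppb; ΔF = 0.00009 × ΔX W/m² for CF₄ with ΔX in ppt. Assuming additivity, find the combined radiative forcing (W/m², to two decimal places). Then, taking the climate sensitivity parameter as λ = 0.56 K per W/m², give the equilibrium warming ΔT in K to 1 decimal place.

CO₂: 6.30 × ln(552/421) = 6.30 × ln(1.31116) = 6.30 × 0.27091 = 1.7067 W/m².
N₂O: 0.120 × (√404 − √278) = 0.120 × (20.0998 − 16.6733) = 0.120 × 3.4265 = 0.4112 W/m².
CF₄: ΔF = 0.00009 × (78 − 33) = 0.00009 × 45 = 0.0041 W/m².
Total ΔF = 1.7067 + 0.4112 + 0.0041 = 2.1220 W/m².
ΔT = λ ΔF = 0.56 × 2.12 = 1.1872 K.

ΔF = 2.12 W/m²; ΔT = 1.2 K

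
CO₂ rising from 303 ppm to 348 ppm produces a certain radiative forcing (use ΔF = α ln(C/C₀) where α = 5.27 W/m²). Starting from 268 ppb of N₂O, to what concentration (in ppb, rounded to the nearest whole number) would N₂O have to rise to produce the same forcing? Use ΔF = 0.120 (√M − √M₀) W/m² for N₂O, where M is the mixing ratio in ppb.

M ≈ 504 ppb

CO₂ forcing: 5.27 × ln(348/303) = 5.27 × 0.138470 = 0.72974 W/m².
Set 0.120(√M − √268) = 0.72974: √M = 0.72974/0.120 + √268 = 6.0812 + 16.3707 = 22.4519.
M = (22.4519)² = 504.09 ppb.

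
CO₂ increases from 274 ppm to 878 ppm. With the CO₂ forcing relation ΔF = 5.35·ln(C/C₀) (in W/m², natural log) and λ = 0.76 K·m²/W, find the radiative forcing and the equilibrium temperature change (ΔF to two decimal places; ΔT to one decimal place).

CO₂: 5.35 × ln(878/274) = 5.35 × ln(3.20438) = 5.35 × 1.16452 = 6.2302 W/m².
ΔT = λ ΔF = 0.76 × 6.23 = 4.7348 K.

ΔF = 6.23 W/m²; ΔT = 4.7 K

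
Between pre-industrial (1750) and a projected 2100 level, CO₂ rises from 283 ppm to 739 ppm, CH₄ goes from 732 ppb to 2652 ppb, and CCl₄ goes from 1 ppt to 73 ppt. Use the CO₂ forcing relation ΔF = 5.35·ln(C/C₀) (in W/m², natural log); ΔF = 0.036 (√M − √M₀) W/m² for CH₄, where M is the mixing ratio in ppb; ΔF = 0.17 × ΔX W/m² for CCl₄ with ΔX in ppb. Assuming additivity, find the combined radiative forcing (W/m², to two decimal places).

CO₂: 5.35 × ln(739/283) = 5.35 × ln(2.61131) = 5.35 × 0.95985 = 5.1352 W/m².
CH₄: 0.036 × (√2652 − √732) = 0.036 × (51.4976 − 27.0555) = 0.036 × 24.4421 = 0.8799 W/m².
CCl₄: Δ = 73 − 1 = 72 ppt = 0.072 ppb; ΔF = 0.17 × 0.072 = 0.0122 W/m².
Total ΔF = 5.1352 + 0.8799 + 0.0122 = 6.0273 W/m².

ΔF = 6.03 W/m²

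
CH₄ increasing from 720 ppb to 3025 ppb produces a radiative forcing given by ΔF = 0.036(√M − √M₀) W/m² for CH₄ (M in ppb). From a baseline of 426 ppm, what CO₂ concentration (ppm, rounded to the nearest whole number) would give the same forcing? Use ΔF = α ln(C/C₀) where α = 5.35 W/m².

CH₄ forcing: 0.036 × (√3025 − √720) = 0.036 × (55.0000 − 26.8328) = 0.036 × 28.1672 = 1.01402 W/m².
Set 5.35 ln(C/426) = 1.01402: ln(C/426) = 1.01402/5.35 = 0.18954, so C = 426 × e^0.18954 = 426 × 1.20869 = 514.90 ppm.

C ≈ 515 ppm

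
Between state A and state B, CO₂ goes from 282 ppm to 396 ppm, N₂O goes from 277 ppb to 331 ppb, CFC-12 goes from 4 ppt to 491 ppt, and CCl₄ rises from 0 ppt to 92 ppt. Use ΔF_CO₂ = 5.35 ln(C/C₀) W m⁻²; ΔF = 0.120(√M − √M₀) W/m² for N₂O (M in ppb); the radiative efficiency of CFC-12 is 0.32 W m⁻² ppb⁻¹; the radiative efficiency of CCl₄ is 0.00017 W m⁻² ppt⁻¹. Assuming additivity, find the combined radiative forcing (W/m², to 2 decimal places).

ΔF = 2.17 W/m²

CO₂: 5.35 × ln(396/282) = 5.35 × ln(1.40426) = 5.35 × 0.33951 = 1.8164 W/m².
N₂O: 0.120 × (√331 − √277) = 0.120 × (18.1934 − 16.6433) = 0.120 × 1.5501 = 0.1860 W/m².
CFC-12: Δ = 491 − 4 = 487 ppt = 0.487 ppb; ΔF = 0.32 × 0.487 = 0.1558 W/m².
CCl₄: ΔF = 0.00017 × (92 − 0) = 0.00017 × 92 = 0.0156 W/m².
Total ΔF = 1.8164 + 0.1860 + 0.1558 + 0.0156 = 2.1738 W/m².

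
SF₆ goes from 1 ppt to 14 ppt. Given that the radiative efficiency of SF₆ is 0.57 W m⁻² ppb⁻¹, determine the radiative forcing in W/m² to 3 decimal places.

ΔF = 0.007 W/m²

SF₆: Δ = 14 − 1 = 13 ppt = 0.013 ppb; ΔF = 0.57 × 0.013 = 0.0074 W/m².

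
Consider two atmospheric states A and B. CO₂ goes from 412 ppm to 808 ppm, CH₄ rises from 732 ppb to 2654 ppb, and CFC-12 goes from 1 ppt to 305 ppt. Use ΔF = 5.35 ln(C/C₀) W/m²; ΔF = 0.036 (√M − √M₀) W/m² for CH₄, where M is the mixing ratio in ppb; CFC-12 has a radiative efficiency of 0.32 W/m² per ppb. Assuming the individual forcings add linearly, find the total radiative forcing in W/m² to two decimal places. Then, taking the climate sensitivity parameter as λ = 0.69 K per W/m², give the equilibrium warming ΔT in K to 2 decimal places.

CO₂: 5.35 × ln(808/412) = 5.35 × ln(1.96117) = 5.35 × 0.67354 = 3.6034 W/m².
CH₄: 0.036 × (√2654 − √732) = 0.036 × (51.5170 − 27.0555) = 0.036 × 24.4615 = 0.8806 W/m².
CFC-12: Δ = 305 − 1 = 304 ppt = 0.304 ppb; ΔF = 0.32 × 0.304 = 0.0973 W/m².
Total ΔF = 3.6034 + 0.8806 + 0.0973 = 4.5813 W/m².
ΔT = λ ΔF = 0.69 × 4.58 = 3.1602 K.

ΔF = 4.58 W/m²; ΔT = 3.16 K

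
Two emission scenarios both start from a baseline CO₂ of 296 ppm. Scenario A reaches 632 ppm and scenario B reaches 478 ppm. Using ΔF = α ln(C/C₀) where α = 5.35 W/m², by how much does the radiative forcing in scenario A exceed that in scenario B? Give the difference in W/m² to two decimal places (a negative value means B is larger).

ΔF_A − ΔF_B = 1.49 W/m²

ΔF_A = 5.35 ln(632/296) = 5.35 × 0.75853 = 4.0581 W/m².
ΔF_B = 5.35 ln(478/296) = 5.35 × 0.47925 = 2.5640 W/m².
Difference: 4.0581 − 2.5640 = 1.4941 W/m².
(Equivalently, ΔF_A − ΔF_B = 5.35 ln(632/478) = 5.35 × 0.27928 = 1.4941 W/m².)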